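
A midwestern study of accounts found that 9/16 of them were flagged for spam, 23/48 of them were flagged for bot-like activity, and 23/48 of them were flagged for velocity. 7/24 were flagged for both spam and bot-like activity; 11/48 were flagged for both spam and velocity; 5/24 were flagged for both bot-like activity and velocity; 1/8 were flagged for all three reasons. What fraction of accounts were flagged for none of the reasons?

1/12

By inclusion–exclusion:
P(≥1) = 9/16 + 23/48 + 23/48 − 7/24 − 11/48 − 5/24 + 1/8 = 11/12
P(none) = 1 − 11/12 = 1/12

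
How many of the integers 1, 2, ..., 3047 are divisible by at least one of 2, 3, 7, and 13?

2243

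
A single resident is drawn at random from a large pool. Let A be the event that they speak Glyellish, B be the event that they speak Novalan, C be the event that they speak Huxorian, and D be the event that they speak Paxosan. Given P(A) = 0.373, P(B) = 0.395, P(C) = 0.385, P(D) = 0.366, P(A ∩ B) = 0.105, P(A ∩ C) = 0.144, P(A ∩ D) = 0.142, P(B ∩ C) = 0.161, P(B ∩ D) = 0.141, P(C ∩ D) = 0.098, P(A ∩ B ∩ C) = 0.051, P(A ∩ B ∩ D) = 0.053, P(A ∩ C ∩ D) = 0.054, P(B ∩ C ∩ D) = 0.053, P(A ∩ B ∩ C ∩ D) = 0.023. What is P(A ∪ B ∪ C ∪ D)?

0.916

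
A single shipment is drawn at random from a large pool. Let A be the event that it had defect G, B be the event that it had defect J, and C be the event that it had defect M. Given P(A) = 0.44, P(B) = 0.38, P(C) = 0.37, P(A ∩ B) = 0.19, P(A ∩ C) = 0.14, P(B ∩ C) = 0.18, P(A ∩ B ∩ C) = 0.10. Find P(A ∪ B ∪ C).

Using inclusion–exclusion:
P(A ∪ B ∪ C) = 0.44 + 0.38 + 0.37 − 0.19 − 0.14 − 0.18 + 0.10 = 0.78

0.78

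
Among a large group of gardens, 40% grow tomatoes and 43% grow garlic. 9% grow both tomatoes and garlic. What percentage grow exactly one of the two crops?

65%

By inclusion–exclusion (exactly-one form):
P(exactly one) = 40 + 43 − 2·9 = 65%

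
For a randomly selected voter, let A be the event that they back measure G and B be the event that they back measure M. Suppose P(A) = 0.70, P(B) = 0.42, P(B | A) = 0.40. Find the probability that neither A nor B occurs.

P(A ∩ B) = P(A)·P(B|A) = 0.70 × 0.40 = 0.28
By inclusion–exclusion:
P(A ∪ B) = 0.70 + 0.42 − 0.28 = 0.84
P(none) = 1 − 0.84 = 0.16

0.16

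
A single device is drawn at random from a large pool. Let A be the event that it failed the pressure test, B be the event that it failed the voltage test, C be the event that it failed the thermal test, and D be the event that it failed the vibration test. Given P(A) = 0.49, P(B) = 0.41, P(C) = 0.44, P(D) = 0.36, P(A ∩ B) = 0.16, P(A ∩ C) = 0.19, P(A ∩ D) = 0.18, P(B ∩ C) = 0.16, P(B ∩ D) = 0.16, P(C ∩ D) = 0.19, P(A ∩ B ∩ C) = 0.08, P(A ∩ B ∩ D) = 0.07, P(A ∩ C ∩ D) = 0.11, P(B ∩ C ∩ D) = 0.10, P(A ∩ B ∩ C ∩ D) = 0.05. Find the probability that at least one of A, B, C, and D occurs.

0.97

Inclusion–exclusion gives
P(A ∪ B ∪ C ∪ D) = 0.49 + 0.41 + 0.44 + 0.36 − 0.16 − 0.19 − 0.18 − 0.16 − 0.16 − 0.19 + 0.08 + 0.07 + 0.11 + 0.10 − 0.05 = 0.97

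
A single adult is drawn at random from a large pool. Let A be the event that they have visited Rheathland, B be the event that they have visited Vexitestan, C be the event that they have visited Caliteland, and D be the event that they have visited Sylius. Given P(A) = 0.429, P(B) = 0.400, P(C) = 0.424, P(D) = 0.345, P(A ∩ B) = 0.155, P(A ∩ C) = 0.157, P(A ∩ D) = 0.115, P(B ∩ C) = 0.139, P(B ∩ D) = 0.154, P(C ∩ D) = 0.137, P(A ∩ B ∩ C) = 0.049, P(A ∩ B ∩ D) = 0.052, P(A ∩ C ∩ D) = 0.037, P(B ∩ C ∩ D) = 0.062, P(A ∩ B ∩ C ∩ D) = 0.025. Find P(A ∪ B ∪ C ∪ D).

Inclusion–exclusion gives
P(A ∪ B ∪ C ∪ D) = 0.429 + 0.400 + 0.424 + 0.345 − 0.155 − 0.157 − 0.115 − 0.139 − 0.154 − 0.137 + 0.049 + 0.052 + 0.037 + 0.062 − 0.025 = 0.916

0.916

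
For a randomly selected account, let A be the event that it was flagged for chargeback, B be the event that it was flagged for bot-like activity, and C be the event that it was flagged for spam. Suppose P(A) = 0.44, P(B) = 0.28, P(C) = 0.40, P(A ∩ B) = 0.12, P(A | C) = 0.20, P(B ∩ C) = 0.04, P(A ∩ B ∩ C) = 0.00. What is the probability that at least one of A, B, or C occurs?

P(A ∩ C) = P(C)·P(A|C) = 0.40 × 0.20 = 0.08
P(A ∪ B ∪ C) = 0.44 + 0.28 + 0.40 − 0.12 − 0.08 − 0.04 + 0.00 = 0.88

0.88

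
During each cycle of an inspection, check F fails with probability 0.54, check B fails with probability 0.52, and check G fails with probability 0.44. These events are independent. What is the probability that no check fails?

0.123648

P(none) = (1 − 0.54) × (1 − 0.52) × (1 − 0.44) = 0.46 × 0.48 × 0.56 = 0.123648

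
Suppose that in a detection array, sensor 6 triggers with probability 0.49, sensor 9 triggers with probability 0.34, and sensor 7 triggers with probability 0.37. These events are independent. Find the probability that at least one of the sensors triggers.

P(none) = (1 − 0.49) × (1 − 0.34) × (1 − 0.37) = 0.51 × 0.66 × 0.63 = 0.212058
P(at least one) = 1 − 0.212058 = 0.787942

0.787942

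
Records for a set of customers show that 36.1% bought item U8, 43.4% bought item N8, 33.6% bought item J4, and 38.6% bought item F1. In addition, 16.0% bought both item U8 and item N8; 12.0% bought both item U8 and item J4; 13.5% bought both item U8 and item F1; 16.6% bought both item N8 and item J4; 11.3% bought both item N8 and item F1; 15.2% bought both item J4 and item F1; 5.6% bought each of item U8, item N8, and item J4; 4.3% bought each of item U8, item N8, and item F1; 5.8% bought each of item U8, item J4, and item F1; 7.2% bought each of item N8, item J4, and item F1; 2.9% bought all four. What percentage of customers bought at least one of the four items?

87.1%

P(≥1) = 36.1 + 43.4 + 33.6 + 38.6 − 16.0 − 12.0 − 13.5 − 16.6 − 11.3 − 15.2 + 5.6 + 4.3 + 5.8 + 7.2 − 2.9 = 87.1%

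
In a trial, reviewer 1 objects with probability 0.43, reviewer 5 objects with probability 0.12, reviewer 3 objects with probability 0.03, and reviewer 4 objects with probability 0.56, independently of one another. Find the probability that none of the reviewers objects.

P(none) = (1 − 0.43) × (1 − 0.12) × (1 − 0.03) × (1 − 0.56) = 0.57 × 0.88 × 0.97 × 0.44 = 0.21408288

0.21408288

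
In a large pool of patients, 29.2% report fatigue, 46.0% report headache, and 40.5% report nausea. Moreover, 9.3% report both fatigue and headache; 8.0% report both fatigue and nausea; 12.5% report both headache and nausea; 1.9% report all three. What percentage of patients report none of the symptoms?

Inclusion–exclusion gives
P(≥1) = 29.2 + 46.0 + 40.5 − 9.3 − 8.0 − 12.5 + 1.9 = 87.8%
P(none) = 100% − 87.8% = 12.2%

12.2%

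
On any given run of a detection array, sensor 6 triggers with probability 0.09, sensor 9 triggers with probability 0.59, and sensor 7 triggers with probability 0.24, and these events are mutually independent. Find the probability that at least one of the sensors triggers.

0.716444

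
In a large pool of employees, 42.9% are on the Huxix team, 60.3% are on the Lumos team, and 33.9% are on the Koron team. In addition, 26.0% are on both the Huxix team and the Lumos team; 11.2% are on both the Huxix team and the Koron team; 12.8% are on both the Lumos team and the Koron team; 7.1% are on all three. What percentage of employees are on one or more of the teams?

94.2%

P(at least one) = 42.9 + 60.3 + 33.9 − 26.0 − 11.2 − 12.8 + 7.1 = 94.2%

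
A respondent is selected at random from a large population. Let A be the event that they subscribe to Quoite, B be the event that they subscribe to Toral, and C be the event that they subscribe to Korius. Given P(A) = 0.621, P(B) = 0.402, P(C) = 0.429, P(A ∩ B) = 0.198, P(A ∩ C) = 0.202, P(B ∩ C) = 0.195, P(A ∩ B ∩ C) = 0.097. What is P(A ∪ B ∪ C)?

P(A ∪ B ∪ C) = 0.621 + 0.402 + 0.429 − 0.198 − 0.202 − 0.195 + 0.097 = 0.954

0.954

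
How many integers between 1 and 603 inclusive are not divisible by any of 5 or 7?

414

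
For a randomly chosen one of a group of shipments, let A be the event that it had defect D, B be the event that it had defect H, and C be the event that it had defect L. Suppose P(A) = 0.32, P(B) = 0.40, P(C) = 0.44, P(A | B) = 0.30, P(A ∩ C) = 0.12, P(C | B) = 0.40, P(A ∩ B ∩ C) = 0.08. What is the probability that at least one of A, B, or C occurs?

0.84

P(A ∩ B) = P(B)·P(A|B) = 0.40 × 0.30 = 0.12
P(B ∩ C) = P(B)·P(C|B) = 0.40 × 0.40 = 0.16
P(A ∪ B ∪ C) = 0.32 + 0.40 + 0.44 − 0.12 − 0.12 − 0.16 + 0.08 = 0.84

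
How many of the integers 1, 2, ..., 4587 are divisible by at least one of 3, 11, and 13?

2020

1529 + 417 + 352 − 139 − 117 − 32 + 10 = 2020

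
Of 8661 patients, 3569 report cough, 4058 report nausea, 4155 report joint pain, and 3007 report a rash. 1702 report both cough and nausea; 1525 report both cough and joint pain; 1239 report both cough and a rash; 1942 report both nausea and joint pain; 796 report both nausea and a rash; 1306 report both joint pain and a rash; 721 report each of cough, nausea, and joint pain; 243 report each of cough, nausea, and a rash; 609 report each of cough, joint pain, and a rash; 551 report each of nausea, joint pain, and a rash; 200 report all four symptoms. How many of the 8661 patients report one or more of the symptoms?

Apply inclusion-exclusion:
N(≥1) = 3569 + 4058 + 4155 + 3007 − 1702 − 1525 − 1239 − 1942 − 796 − 1306 + 721 + 243 + 609 + 551 − 200 = 8203

8203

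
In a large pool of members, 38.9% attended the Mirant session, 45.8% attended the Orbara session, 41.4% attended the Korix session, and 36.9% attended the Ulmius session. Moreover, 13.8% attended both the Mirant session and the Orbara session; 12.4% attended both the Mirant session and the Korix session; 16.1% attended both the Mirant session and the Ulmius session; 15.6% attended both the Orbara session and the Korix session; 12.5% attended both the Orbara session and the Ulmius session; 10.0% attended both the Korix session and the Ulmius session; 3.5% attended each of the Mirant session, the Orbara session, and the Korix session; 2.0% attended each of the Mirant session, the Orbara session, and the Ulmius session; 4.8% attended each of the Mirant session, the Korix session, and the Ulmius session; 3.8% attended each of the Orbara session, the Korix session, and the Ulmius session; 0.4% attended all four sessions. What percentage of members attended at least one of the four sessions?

96.3%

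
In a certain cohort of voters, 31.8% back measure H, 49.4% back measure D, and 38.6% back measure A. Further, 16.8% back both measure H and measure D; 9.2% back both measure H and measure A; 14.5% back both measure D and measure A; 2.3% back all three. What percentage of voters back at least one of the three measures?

81.6%

Apply inclusion-exclusion:
P(≥1) = 31.8 + 49.4 + 38.6 − 16.8 − 9.2 − 14.5 + 2.3 = 81.6%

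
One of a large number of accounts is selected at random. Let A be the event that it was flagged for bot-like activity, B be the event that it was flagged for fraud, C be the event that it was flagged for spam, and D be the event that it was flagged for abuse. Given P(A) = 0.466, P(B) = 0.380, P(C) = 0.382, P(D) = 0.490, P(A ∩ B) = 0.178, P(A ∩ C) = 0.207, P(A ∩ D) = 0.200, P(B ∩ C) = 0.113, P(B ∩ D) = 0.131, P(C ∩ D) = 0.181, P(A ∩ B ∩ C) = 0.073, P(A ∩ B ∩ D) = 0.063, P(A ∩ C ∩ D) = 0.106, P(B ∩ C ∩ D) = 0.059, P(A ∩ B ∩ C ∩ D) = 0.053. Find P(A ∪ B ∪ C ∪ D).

0.956

By inclusion-exclusion,
P(A ∪ B ∪ C ∪ D) = 0.466 + 0.380 + 0.382 + 0.490 − 0.178 − 0.207 − 0.200 − 0.113 − 0.131 − 0.181 + 0.073 + 0.063 + 0.106 + 0.059 − 0.053 = 0.956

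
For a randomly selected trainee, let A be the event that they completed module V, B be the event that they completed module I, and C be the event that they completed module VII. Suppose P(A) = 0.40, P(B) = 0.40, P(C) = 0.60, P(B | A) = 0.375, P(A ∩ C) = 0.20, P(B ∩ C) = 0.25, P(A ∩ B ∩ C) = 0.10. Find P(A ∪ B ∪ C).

0.90

P(A ∩ B) = P(A)·P(B|A) = 0.40 × 0.375 = 0.15
Using inclusion–exclusion:
P(A ∪ B ∪ C) = 0.40 + 0.40 + 0.60 − 0.15 − 0.20 − 0.25 + 0.10 = 0.90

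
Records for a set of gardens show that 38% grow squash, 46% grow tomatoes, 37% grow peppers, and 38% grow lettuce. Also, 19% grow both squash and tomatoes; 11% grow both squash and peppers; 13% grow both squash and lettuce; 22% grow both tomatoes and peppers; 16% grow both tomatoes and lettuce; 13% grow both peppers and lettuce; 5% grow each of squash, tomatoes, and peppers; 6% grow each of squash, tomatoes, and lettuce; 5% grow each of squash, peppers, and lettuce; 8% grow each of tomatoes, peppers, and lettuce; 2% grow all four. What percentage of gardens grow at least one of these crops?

Inclusion–exclusion gives
P(union) = 38 + 46 + 37 + 38 − 19 − 11 − 13 − 22 − 16 − 13 + 5 + 6 + 5 + 8 − 2 = 87%

87%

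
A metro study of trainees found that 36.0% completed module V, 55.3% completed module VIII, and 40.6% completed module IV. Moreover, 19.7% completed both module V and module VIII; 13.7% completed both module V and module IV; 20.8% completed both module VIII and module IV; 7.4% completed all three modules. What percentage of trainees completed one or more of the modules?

85.1%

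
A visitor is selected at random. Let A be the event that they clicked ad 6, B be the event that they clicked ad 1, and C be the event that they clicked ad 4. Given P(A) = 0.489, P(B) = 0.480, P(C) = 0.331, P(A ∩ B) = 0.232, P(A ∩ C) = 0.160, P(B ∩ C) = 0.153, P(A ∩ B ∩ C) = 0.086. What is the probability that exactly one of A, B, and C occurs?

Using the inclusion–exclusion count for exactly one event:
P(exactly one) = 0.489 + 0.480 + 0.331 − 2·0.232 − 2·0.160 − 2·0.153 + 3·0.086 = 0.468

0.468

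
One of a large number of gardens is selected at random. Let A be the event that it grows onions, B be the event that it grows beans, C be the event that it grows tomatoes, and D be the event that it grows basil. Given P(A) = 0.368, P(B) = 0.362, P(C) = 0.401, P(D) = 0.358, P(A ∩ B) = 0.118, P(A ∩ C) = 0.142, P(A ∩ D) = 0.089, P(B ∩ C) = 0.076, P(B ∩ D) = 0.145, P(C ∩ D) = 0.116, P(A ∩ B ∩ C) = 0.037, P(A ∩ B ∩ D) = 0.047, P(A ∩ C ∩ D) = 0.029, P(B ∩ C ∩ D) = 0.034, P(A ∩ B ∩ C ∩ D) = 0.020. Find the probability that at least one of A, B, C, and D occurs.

By inclusion-exclusion,
P(A ∪ B ∪ C ∪ D) = 0.368 + 0.362 + 0.401 + 0.358 − 0.118 − 0.142 − 0.089 − 0.076 − 0.145 − 0.116 + 0.037 + 0.047 + 0.029 + 0.034 − 0.020 = 0.930

0.930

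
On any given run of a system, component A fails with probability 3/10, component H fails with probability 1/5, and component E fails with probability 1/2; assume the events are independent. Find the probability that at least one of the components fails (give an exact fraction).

Since the events are independent, P(none) is the product of the individual non-occurrence probabilities.
P(none) = (1 − 3/10) × (1 − 1/5) × (1 − 1/2) = 7/10 × 4/5 × 1/2 = 7/25
P(at least one) = 1 − 7/25 = 18/25

18/25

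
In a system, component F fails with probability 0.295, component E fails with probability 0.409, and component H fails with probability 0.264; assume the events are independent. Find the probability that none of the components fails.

0.30665808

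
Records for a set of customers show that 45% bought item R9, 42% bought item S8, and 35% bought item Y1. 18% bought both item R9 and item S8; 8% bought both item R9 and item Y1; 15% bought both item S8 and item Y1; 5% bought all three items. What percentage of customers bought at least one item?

86%

By inclusion–exclusion:
P(at least one) = 45 + 42 + 35 − 18 − 8 − 15 + 5 = 86%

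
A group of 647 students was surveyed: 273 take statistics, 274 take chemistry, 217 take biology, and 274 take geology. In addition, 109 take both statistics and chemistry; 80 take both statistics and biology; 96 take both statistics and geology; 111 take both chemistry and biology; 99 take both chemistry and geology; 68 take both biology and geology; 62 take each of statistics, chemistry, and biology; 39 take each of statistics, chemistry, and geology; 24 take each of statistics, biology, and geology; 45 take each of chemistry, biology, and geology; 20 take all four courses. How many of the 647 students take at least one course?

|union| = 273 + 274 + 217 + 274 − 109 − 80 − 96 − 111 − 99 − 68 + 62 + 39 + 24 + 45 − 20 = 625

625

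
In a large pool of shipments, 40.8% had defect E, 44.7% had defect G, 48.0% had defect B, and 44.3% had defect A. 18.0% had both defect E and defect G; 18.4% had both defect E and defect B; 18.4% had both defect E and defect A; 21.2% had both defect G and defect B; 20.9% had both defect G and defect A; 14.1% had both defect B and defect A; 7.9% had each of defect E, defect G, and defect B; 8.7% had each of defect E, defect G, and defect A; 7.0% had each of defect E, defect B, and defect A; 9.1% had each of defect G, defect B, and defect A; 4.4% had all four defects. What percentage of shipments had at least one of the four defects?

Using inclusion–exclusion:
P(union) = 40.8 + 44.7 + 48.0 + 44.3 − 18.0 − 18.4 − 18.4 − 21.2 − 20.9 − 14.1 + 7.9 + 8.7 + 7.0 + 9.1 − 4.4 = 95.1%

95.1%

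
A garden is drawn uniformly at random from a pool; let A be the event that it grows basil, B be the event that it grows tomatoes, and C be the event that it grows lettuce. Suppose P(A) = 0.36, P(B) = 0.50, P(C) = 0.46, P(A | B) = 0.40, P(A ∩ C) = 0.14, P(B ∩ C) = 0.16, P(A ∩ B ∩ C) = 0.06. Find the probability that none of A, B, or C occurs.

P(A ∩ B) = P(B)·P(A|B) = 0.50 × 0.40 = 0.20
Apply inclusion-exclusion:
P(A ∪ B ∪ C) = 0.36 + 0.50 + 0.46 − 0.20 − 0.14 − 0.16 + 0.06 = 0.88
P(none) = 1 − 0.88 = 0.12

0.12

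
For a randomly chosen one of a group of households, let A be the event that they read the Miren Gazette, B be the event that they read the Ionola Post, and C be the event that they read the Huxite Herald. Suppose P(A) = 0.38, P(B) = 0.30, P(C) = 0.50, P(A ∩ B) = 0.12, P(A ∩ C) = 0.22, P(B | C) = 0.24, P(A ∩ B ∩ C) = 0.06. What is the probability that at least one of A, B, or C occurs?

0.78

P(B ∩ C) = P(C)·P(B|C) = 0.50 × 0.24 = 0.12
By inclusion-exclusion,
P(A ∪ B ∪ C) = 0.38 + 0.30 + 0.50 − 0.12 − 0.22 − 0.12 + 0.06 = 0.78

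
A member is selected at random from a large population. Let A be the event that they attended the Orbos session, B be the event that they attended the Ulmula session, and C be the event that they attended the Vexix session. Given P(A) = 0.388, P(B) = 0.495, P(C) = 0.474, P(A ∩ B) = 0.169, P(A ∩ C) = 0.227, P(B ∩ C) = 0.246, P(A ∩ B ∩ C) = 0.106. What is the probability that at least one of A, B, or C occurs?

0.821

P(A ∪ B ∪ C) = 0.388 + 0.495 + 0.474 − 0.169 − 0.227 − 0.246 + 0.106 = 0.821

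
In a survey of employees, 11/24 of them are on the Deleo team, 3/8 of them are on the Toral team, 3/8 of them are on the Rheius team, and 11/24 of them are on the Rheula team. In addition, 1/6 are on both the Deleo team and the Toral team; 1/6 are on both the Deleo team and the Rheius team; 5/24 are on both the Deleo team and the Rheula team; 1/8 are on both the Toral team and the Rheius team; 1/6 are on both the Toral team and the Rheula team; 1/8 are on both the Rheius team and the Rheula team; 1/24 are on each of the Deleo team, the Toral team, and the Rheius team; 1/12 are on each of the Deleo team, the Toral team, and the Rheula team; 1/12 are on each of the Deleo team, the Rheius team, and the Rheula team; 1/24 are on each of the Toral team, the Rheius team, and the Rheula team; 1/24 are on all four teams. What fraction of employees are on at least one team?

11/12

P(union) = 11/24 + 3/8 + 3/8 + 11/24 − 1/6 − 1/6 − 5/24 − 1/8 − 1/6 − 1/8 + 1/24 + 1/12 + 1/12 + 1/24 − 1/24 = 11/12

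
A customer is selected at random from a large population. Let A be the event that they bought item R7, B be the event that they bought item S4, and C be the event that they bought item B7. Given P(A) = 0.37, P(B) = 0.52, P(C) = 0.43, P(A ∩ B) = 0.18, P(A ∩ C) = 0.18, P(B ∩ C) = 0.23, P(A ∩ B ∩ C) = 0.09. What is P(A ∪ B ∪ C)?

0.82

Inclusion–exclusion gives
P(A ∪ B ∪ C) = 0.37 + 0.52 + 0.43 − 0.18 − 0.18 − 0.23 + 0.09 = 0.82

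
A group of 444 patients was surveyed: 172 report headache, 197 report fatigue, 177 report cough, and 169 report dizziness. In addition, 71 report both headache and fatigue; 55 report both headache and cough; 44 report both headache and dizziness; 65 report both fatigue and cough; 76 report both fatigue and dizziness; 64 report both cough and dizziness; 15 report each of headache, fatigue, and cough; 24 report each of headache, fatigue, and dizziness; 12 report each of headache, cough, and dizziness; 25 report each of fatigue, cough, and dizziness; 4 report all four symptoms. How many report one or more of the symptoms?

412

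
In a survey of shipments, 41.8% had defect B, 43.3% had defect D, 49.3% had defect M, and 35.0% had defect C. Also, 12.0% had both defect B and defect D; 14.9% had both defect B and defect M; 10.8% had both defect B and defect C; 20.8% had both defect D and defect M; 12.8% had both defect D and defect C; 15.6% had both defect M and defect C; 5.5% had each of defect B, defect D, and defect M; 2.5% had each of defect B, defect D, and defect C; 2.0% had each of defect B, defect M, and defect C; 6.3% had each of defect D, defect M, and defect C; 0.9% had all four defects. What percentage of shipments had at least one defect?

97.9%

Using inclusion–exclusion:
P(≥1) = 41.8 + 43.3 + 49.3 + 35.0 − 12.0 − 14.9 − 10.8 − 20.8 − 12.8 − 15.6 + 5.5 + 2.5 + 2.0 + 6.3 − 0.9 = 97.9%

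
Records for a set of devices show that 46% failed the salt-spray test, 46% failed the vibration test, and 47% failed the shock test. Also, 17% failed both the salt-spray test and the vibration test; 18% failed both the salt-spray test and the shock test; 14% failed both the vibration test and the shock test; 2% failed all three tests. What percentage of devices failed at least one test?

92%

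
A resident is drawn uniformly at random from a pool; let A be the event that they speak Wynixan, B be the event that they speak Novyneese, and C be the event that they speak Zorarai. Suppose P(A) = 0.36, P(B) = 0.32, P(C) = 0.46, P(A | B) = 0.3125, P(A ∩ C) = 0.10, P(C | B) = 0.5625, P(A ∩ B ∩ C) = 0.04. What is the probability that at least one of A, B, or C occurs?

P(A ∩ B) = P(B)·P(A|B) = 0.32 × 0.3125 = 0.10
P(B ∩ C) = P(B)·P(C|B) = 0.32 × 0.5625 = 0.18
By inclusion–exclusion:
P(A ∪ B ∪ C) = 0.36 + 0.32 + 0.46 − 0.10 − 0.10 − 0.18 + 0.04 = 0.80

0.80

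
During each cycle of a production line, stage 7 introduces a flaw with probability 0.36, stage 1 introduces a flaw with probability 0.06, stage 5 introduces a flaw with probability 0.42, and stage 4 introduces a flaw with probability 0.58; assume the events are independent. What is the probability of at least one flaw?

Since the events are independent, P(none) is the product of the individual non-occurrence probabilities.
P(none) = (1 − 0.36) × (1 − 0.06) × (1 − 0.42) × (1 − 0.58) = 0.64 × 0.94 × 0.58 × 0.42 = 0.14654976
P(at least one) = 1 − 0.14654976 = 0.85345024

0.85345024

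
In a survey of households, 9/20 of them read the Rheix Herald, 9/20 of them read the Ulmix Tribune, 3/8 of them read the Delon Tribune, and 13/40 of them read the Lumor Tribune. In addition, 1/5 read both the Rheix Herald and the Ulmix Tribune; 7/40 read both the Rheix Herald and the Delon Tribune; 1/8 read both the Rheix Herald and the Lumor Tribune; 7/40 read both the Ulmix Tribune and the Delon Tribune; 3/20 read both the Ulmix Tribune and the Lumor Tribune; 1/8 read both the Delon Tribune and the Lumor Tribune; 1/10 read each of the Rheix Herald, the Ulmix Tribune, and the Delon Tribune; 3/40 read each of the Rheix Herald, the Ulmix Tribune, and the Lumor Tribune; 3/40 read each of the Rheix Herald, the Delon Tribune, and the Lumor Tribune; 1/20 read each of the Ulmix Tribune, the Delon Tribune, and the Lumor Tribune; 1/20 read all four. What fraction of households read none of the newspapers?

1/10

Inclusion–exclusion gives
P(union) = 9/20 + 9/20 + 3/8 + 13/40 − 1/5 − 7/40 − 1/8 − 7/40 − 3/20 − 1/8 + 1/10 + 3/40 + 3/40 + 1/20 − 1/20 = 9/10
P(none) = 1 − 9/10 = 1/10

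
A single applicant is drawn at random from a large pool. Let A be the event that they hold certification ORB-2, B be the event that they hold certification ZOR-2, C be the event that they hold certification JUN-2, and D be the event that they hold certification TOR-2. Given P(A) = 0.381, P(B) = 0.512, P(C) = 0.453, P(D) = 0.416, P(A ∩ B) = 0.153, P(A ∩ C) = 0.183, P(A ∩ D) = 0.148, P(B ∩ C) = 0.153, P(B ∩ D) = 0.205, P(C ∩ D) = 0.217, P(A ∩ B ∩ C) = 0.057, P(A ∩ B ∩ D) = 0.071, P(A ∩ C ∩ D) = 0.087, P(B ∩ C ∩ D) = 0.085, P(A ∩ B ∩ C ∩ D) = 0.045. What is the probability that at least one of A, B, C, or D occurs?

0.958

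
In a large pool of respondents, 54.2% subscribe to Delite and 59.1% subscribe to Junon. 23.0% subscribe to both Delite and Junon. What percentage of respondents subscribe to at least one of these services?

By inclusion-exclusion,
P(union) = 54.2 + 59.1 − 23.0 = 90.3%

90.3%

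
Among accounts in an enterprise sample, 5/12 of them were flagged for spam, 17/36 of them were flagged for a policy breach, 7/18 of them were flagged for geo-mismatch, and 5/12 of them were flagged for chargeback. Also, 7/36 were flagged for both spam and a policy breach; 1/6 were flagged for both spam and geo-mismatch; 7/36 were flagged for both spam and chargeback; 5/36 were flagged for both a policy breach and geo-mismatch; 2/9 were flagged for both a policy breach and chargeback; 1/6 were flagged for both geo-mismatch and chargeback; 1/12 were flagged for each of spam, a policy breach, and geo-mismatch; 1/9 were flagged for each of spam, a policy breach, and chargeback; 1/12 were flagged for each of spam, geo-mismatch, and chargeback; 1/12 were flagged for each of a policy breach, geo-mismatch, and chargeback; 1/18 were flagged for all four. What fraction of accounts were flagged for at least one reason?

P(at least one) = 5/12 + 17/36 + 7/18 + 5/12 − 7/36 − 1/6 − 7/36 − 5/36 − 2/9 − 1/6 + 1/12 + 1/9 + 1/12 + 1/12 − 1/18 = 11/12

11/12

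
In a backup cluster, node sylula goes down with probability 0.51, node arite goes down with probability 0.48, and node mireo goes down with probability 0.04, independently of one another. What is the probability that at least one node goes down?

0.755392

P(none) = (1 − 0.51) × (1 − 0.48) × (1 − 0.04) = 0.49 × 0.52 × 0.96 = 0.244608
P(at least one) = 1 − 0.244608 = 0.755392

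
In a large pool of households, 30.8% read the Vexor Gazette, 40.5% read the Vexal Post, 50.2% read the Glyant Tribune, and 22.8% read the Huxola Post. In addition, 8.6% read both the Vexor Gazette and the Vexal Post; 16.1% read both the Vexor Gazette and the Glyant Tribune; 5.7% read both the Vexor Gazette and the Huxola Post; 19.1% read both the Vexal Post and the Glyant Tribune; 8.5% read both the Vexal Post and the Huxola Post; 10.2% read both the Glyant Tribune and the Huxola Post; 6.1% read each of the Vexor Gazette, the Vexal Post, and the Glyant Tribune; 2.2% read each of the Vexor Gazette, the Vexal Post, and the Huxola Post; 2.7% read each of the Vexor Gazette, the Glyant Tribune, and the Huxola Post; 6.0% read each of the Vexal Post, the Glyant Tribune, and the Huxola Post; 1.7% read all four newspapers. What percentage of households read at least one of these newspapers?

91.4%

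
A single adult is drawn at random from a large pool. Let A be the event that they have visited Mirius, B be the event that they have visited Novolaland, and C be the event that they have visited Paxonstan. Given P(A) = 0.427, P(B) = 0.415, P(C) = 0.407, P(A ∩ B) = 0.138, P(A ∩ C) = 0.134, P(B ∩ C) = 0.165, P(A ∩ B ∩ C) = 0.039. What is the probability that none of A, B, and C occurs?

Apply inclusion-exclusion:
P(A ∪ B ∪ C) = 0.427 + 0.415 + 0.407 − 0.138 − 0.134 − 0.165 + 0.039 = 0.851
P(none) = 1 − 0.851 = 0.149

0.149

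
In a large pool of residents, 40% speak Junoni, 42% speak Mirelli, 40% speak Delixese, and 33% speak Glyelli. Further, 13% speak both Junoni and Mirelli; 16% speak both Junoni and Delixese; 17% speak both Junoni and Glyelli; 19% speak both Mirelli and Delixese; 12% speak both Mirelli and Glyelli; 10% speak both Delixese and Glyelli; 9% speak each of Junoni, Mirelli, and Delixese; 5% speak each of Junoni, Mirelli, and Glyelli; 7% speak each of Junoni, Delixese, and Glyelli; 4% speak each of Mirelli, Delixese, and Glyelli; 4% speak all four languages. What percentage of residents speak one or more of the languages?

89%

Inclusion–exclusion gives
P(at least one) = 40 + 42 + 40 + 33 − 13 − 16 − 17 − 19 − 12 − 10 + 9 + 5 + 7 + 4 − 4 = 89%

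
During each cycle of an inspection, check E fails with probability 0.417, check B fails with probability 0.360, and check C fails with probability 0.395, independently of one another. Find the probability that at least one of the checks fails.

0.7742624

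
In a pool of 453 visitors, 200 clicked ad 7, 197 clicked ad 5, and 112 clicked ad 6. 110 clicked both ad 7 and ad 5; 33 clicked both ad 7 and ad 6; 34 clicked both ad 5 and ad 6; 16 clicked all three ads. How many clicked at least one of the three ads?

348

By inclusion–exclusion:
N(≥1) = 200 + 197 + 112 − 110 − 33 − 34 + 16 = 348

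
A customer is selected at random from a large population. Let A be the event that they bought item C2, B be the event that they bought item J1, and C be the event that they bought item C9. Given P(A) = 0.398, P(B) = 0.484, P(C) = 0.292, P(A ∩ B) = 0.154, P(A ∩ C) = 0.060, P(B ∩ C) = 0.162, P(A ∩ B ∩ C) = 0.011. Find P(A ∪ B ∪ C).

0.809

P(A ∪ B ∪ C) = 0.398 + 0.484 + 0.292 − 0.154 − 0.060 − 0.162 + 0.011 = 0.809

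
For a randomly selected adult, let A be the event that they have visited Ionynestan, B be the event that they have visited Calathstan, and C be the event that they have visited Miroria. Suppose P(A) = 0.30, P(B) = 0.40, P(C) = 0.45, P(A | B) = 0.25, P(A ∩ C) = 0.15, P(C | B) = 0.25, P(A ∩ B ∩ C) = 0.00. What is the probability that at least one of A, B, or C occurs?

0.80

P(A ∩ B) = P(B)·P(A|B) = 0.40 × 0.25 = 0.10
P(B ∩ C) = P(B)·P(C|B) = 0.40 × 0.25 = 0.10
By inclusion-exclusion,
P(A ∪ B ∪ C) = 0.30 + 0.40 + 0.45 − 0.10 − 0.15 − 0.10 + 0.00 = 0.80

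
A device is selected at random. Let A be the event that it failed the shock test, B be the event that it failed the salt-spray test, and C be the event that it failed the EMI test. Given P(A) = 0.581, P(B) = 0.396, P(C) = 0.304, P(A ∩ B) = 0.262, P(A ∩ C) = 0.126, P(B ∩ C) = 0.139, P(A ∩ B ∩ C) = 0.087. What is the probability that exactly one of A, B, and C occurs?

By inclusion–exclusion (exactly-one form):
P(exactly one) = 0.581 + 0.396 + 0.304 − 2·0.262 − 2·0.126 − 2·0.139 + 3·0.087 = 0.488

0.488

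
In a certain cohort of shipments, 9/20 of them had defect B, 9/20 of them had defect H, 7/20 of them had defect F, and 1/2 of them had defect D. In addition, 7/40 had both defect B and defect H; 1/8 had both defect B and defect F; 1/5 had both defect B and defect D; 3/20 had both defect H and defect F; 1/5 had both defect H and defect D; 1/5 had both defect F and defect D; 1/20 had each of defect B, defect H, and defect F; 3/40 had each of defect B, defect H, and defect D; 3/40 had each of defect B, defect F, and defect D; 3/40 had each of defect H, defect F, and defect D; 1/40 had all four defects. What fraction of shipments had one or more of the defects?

19/20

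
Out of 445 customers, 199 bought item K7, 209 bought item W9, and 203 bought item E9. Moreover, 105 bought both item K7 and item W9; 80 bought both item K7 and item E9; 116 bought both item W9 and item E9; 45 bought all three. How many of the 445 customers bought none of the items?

90

Inclusion–exclusion gives
|at least one| = 199 + 209 + 203 − 105 − 80 − 116 + 45 = 355
None: 445 − 355 = 90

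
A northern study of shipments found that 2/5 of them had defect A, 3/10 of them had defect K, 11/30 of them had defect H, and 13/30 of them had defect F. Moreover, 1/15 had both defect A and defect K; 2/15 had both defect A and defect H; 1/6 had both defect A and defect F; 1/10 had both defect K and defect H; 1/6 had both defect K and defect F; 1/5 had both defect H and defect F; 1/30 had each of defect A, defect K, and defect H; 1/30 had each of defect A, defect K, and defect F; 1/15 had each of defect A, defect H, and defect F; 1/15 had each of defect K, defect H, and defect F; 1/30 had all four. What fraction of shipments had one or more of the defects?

5/6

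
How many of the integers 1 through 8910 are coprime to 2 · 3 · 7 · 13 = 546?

2350

By inclusion-exclusion,
⌊8910/2⌋ + ⌊8910/3⌋ + ⌊8910/7⌋ + ⌊8910/13⌋ − ⌊8910/6⌋ − ⌊8910/14⌋ − ⌊8910/26⌋ − ⌊8910/21⌋ − ⌊8910/39⌋ − ⌊8910/91⌋ + ⌊8910/42⌋ + ⌊8910/78⌋ + ⌊8910/182⌋ + ⌊8910/273⌋ − ⌊8910/546⌋ = 4455 + 2970 + 1272 + 685 − 1485 − 636 − 342 − 424 − 228 − 97 + 212 + 114 + 48 + 32 − 16 = 6560
8910 − 6560 = 2350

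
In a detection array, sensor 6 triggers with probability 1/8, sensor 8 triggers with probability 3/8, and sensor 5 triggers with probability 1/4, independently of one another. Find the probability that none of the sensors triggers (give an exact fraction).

105/256

P(none) = (1 − 1/8) × (1 − 3/8) × (1 − 1/4) = 7/8 × 5/8 × 3/4 = 105/256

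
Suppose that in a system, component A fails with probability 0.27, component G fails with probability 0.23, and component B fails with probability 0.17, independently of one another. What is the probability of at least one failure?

P(none) = (1 − 0.27) × (1 − 0.23) × (1 − 0.17) = 0.73 × 0.77 × 0.83 = 0.466543
P(at least one) = 1 − 0.466543 = 0.533457

0.533457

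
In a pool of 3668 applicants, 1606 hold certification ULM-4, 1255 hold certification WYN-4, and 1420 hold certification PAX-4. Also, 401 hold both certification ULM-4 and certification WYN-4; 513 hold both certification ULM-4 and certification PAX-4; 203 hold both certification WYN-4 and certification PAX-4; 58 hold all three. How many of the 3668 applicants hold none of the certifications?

Using inclusion–exclusion:
|union| = 1606 + 1255 + 1420 − 401 − 513 − 203 + 58 = 3222
None: 3668 − 3222 = 446

446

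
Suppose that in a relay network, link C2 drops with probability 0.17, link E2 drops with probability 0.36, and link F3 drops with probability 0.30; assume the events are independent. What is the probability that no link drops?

0.37184

P(none) = (1 − 0.17) × (1 − 0.36) × (1 − 0.30) = 0.83 × 0.64 × 0.70 = 0.37184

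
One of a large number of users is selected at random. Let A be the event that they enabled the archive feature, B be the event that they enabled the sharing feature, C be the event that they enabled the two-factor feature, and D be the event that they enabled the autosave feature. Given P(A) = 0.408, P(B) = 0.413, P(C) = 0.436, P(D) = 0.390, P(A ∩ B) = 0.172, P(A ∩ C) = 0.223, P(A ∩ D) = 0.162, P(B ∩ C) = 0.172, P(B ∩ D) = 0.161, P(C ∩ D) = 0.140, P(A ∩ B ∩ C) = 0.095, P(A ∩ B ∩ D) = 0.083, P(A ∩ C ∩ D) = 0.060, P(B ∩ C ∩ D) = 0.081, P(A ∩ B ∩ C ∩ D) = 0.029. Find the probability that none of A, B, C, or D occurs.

Apply inclusion-exclusion:
P(A ∪ B ∪ C ∪ D) = 0.408 + 0.413 + 0.436 + 0.390 − 0.172 − 0.223 − 0.162 − 0.172 − 0.161 − 0.140 + 0.095 + 0.083 + 0.060 + 0.081 − 0.029 = 0.907
P(none) = 1 − 0.907 = 0.093

0.093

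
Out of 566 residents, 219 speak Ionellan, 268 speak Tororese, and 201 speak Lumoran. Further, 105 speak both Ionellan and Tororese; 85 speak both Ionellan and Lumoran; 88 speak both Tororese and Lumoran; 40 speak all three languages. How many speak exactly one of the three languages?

252

By inclusion–exclusion (exactly-one form):
N(exactly one) = 219 + 268 + 201 − 2·105 − 2·85 − 2·88 + 3·40 = 252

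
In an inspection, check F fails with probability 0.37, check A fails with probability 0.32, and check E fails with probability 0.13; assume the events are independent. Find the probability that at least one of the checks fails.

0.627292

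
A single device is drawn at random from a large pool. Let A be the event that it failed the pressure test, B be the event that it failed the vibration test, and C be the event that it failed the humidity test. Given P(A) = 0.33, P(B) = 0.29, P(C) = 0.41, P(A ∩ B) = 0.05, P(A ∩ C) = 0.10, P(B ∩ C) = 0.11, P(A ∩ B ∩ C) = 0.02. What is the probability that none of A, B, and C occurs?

0.21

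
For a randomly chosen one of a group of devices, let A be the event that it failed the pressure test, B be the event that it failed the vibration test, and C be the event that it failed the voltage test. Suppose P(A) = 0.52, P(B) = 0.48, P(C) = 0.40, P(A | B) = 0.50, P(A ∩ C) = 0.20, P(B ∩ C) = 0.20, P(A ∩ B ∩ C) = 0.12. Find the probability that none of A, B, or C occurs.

0.12

P(A ∩ B) = P(B)·P(A|B) = 0.48 × 0.50 = 0.24
Using inclusion–exclusion:
P(A ∪ B ∪ C) = 0.52 + 0.48 + 0.40 − 0.24 − 0.20 − 0.20 + 0.12 = 0.88
P(none) = 1 − 0.88 = 0.12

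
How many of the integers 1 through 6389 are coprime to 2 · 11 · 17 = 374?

2734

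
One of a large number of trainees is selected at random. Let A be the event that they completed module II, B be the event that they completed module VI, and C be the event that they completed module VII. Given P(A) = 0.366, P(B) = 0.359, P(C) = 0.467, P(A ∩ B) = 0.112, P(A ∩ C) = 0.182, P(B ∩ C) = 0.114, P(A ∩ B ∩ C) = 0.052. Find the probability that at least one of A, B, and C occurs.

0.836

P(A ∪ B ∪ C) = 0.366 + 0.359 + 0.467 − 0.112 − 0.182 − 0.114 + 0.052 = 0.836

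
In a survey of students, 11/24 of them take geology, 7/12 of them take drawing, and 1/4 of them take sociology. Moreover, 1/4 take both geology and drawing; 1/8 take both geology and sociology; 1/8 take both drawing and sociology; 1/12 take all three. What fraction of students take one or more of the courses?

P(at least one) = 11/24 + 7/12 + 1/4 − 1/4 − 1/8 − 1/8 + 1/12 = 7/8

7/8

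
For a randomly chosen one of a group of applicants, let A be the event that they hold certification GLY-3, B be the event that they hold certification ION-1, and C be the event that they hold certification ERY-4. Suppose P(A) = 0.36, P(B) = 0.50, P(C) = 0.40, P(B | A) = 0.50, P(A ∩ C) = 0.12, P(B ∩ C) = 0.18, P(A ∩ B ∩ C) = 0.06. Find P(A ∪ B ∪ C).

0.84

P(A ∩ B) = P(A)·P(B|A) = 0.36 × 0.50 = 0.18
By inclusion-exclusion,
P(A ∪ B ∪ C) = 0.36 + 0.50 + 0.40 − 0.18 − 0.12 − 0.18 + 0.06 = 0.84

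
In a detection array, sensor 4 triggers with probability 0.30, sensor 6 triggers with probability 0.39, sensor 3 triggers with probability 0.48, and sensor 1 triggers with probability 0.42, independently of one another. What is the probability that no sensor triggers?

0.1287832

P(none) = (1 − 0.30) × (1 − 0.39) × (1 − 0.48) × (1 − 0.42) = 0.70 × 0.61 × 0.52 × 0.58 = 0.1287832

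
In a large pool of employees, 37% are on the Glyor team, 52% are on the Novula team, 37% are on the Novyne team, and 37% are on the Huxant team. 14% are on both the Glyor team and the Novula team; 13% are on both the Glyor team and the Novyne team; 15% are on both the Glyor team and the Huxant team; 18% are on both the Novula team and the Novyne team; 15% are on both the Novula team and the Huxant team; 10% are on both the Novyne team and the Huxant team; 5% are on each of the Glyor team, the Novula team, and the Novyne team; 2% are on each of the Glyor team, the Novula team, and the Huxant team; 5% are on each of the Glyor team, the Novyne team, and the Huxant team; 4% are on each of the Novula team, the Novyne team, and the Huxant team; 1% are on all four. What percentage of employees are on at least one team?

93%

Using inclusion–exclusion:
P(at least one) = 37 + 52 + 37 + 37 − 14 − 13 − 15 − 18 − 15 − 10 + 5 + 2 + 5 + 4 − 1 = 93%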